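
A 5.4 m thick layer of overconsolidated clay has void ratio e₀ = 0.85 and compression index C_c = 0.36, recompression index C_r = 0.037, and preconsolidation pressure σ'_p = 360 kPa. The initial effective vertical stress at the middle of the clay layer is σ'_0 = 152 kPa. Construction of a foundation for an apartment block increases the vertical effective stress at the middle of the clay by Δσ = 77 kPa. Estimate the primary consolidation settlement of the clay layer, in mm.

S_c ≈ 19.2 mm

Final effective stress: σ'_f = 152 + 77 = 229 kPa.
σ'_f = 229 ≤ σ'_p = 360 kPa, so the clay remains overconsolidated and only the recompression index applies:
S_c = C_r·H/(1+e₀)·log₁₀(σ'_f/σ'_0) = 0.037×5.4/1.85×log₁₀(229/152)
    = 0.108 × 0.17799 = 0.01922 m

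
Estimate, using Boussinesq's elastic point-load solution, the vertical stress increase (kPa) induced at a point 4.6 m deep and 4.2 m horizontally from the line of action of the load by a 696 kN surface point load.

Δσ_z ≈ 3.45 kPa

Boussinesq vertical stress below a point load on an elastic half-space:
Δσ_z = 3P/(2πz²) · [1 + (r/z)²]^(−5/2)
r/z = 4.2/4.6 = 0.91304; [1+(r/z)²]^(−5/2) = 0.21964.
Δσ_z = 3×696/(2π×4.6²) × 0.21964 = 15.705 × 0.21964 = 3.449 kPa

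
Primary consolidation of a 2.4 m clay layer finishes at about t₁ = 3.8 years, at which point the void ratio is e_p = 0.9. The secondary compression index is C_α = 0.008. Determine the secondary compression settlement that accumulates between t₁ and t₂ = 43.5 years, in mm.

S_s ≈ 10.7 mm

Secondary compression: S_s = C_α·H/(1+e_p)·log₁₀(t₂/t₁)
S_s = 0.008×2.4/(1+0.9)×log₁₀(43.5/3.8)
    = 0.01011 × 1.059 = 0.0107 m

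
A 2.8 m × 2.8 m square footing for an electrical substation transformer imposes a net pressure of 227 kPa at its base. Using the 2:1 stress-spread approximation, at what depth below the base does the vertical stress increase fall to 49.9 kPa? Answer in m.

2:1 spreading — at depth z the loaded area has grown by z in each plan dimension:
qB²/(B+z)² = Δσ_z ⇒ z = B(√(q/Δσ_z) − 1) = 2.8×(√(227/49.9) − 1) = 3.172 m

z ≈ 3.17 m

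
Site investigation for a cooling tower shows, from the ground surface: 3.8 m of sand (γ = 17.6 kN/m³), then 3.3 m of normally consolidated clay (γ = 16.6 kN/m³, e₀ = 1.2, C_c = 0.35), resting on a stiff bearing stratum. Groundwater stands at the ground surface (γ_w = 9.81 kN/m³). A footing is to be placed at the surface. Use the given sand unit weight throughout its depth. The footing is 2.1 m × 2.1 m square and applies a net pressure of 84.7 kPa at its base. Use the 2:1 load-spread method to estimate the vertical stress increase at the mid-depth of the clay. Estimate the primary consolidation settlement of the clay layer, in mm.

Mid-depth of clay below the ground surface: z = 3.8 + 3.3/2 = 5.45 m.
Total vertical stress at mid-clay: σ_v = 17.6×3.8 + 16.6×1.65 = 94.27 kPa.
Pore pressure: u = 9.81×(5.45 − 0) = 53.465 kPa.
Initial effective stress: σ'_0 = σ_v − u = 94.27 − 53.465 = 40.805 kPa.
Stress increase at mid-clay by the 2:1 spreading method:
Δσ = qBL/((B+z)(L+z)) = 84.7×2.1×2.1/((2.1+5.45)(2.1+5.45)) = 6.5528 kPa
Final effective stress: σ'_f = σ'_0 + Δσ = 40.805 + 6.5528 = 47.358 kPa.
Normally consolidated clay, so the full stress increment lies on the virgin compression line:
S_c = C_c·H/(1+e₀)·log₁₀(σ'_f/σ'_0) = 0.35×3.3/(1+1.2)×log₁₀(47.358/40.805)
    = 0.525 × 0.06468 = 0.03396 m

S_c ≈ 34 mm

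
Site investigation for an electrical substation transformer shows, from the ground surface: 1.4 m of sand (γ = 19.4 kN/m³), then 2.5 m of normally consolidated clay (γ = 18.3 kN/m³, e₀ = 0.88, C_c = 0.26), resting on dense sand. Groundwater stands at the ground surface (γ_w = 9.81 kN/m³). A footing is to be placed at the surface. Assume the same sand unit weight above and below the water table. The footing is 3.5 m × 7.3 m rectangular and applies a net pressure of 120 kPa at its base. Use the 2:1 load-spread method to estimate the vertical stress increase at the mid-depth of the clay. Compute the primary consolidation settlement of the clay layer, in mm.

S_c ≈ 169 mm

Mid-depth of clay below the ground surface: z = 1.4 + 2.5/2 = 2.65 m.
Total vertical stress at mid-clay: σ_v = 19.4×1.4 + 18.3×1.25 = 50.035 kPa.
Pore pressure: u = 9.81×(2.65 − 0) = 25.997 kPa.
Initial effective stress: σ'_0 = σ_v − u = 50.035 − 25.997 = 24.038 kPa.
Stress increase at mid-clay by the 2:1 spreading method:
Δσ = qBL/((B+z)(L+z)) = 120×3.5×7.3/((3.5+2.65)(7.3+2.65)) = 50.104 kPa
Final effective stress: σ'_f = σ'_0 + Δσ = 24.038 + 50.104 = 74.142 kPa.
Normally consolidated clay, so the full stress increment lies on the virgin compression line:
S_c = C_c·H/(1+e₀)·log₁₀(σ'_f/σ'_0) = 0.26×2.5/(1+0.88)×log₁₀(74.142/24.038)
    = 0.34574 × 0.48917 = 0.1691 m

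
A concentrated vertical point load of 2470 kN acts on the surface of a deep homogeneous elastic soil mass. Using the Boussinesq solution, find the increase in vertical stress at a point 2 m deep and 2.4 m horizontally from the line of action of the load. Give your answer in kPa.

Δσ_z ≈ 31.7 kPa

Boussinesq vertical stress below a point load on an elastic half-space:
Δσ_z = 3P/(2πz²) · [1 + (r/z)²]^(−5/2)
r/z = 2.4/2 = 1.2; [1+(r/z)²]^(−5/2) = 0.10753.
Δσ_z = 3×2470/(2π×2²) × 0.10753 = 294.83 × 0.10753 = 31.7 kPa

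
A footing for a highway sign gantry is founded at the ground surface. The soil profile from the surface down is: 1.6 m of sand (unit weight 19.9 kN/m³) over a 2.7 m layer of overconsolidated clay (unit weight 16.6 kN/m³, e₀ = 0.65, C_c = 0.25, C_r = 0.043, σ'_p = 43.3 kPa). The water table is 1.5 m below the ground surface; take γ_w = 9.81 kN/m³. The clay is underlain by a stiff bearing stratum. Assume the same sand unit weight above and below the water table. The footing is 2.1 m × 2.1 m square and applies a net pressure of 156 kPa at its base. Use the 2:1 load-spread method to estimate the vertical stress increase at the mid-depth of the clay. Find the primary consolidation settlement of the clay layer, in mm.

S_c ≈ 80 mm

Mid-depth of clay below the ground surface: z = 1.6 + 2.7/2 = 2.95 m.
Total vertical stress at mid-clay: σ_v = 19.9×1.6 + 16.6×1.35 = 54.25 kPa.
Pore pressure: u = 9.81×(2.95 − 1.5) = 14.225 kPa.
Initial effective stress: σ'_0 = σ_v − u = 54.25 − 14.225 = 40.025 kPa.
Stress increase at mid-clay by the 2:1 spreading method:
Δσ = qBL/((B+z)(L+z)) = 156×2.1×2.1/((2.1+2.95)(2.1+2.95)) = 26.976 kPa
Final effective stress: σ'_f = 40.025 + 26.976 = 67.001 kPa.
σ'_f = 67.001 > σ'_p = 43.3 kPa, so the stress path crosses the preconsolidation pressure — recompression up to σ'_p, then virgin compression beyond:
S_c = H/(1+e₀)·[C_r·log₁₀(σ'_p/σ'_0) + C_c·log₁₀(σ'_f/σ'_p)]
    = 2.7/1.65 × [0.043×log₁₀(43.3/40.025) + 0.25×log₁₀(67.001/43.3)]
    = 1.6364 × [0.0014687 + 0.047398] = 0.07997 m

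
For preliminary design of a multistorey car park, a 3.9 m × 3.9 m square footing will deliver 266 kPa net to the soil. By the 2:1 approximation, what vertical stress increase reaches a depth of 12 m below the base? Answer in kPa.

By the 2:1 method the load spreads at 1 horizontal : 2 vertical, so at depth z the loaded area has grown by z in each plan dimension:
Δσ = qBL/((B+z)(L+z)) = 266×3.9×3.9/((3.9+12)(3.9+12)) = 16.004 kPa

Δσ_z ≈ 16 kPa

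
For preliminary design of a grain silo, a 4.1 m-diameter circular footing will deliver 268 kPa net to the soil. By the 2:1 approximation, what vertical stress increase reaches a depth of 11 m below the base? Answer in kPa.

By the 2:1 method the load spreads at 1 horizontal : 2 vertical, so at depth z the loaded area has grown by z in each plan dimension:
Δσ ≈ qD²/(D+z)² = 268×4.1²/(4.1+11)² = 19.758 kPa

Δσ_z ≈ 19.8 kPa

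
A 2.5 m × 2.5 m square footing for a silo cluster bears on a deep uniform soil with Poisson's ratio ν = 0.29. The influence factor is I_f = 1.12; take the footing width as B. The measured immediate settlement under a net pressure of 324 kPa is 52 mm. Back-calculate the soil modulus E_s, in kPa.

E_s ≈ 16000 kPa

S_e = q·B·(1−ν²)/E_s · I_f  ⇒  E_s = q·B·(1−ν²)·I_f / S_e.
E_s = 324 × 2.5 × 0.9159 × 1.12 / 0.052 = 15980 kPa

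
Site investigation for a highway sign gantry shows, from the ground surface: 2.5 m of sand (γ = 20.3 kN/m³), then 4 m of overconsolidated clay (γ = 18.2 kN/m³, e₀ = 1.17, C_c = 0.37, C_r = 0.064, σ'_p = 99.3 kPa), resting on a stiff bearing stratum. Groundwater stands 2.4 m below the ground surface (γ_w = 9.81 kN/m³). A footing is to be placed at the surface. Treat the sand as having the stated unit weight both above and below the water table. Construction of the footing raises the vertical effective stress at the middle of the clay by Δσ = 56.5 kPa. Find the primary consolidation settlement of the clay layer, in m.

Mid-depth of clay below the ground surface: z = 2.5 + 4/2 = 4.5 m.
Total vertical stress at mid-clay: σ_v = 20.3×2.5 + 18.2×2 = 87.15 kPa.
Pore pressure: u = 9.81×(4.5 − 2.4) = 20.601 kPa.
Initial effective stress: σ'_0 = σ_v − u = 87.15 − 20.601 = 66.549 kPa.
Final effective stress: σ'_f = 66.549 + 56.5 = 123.05 kPa.
σ'_f = 123.05 > σ'_p = 99.3 kPa, so the stress path crosses the preconsolidation pressure — recompression up to σ'_p, then virgin compression beyond:
S_c = H/(1+e₀)·[C_r·log₁₀(σ'_p/σ'_0) + C_c·log₁₀(σ'_f/σ'_p)]
    = 4/2.17 × [0.064×log₁₀(99.3/66.549) + 0.37×log₁₀(123.05/99.3)]
    = 1.8433 × [0.011124 + 0.034459] = 0.08402 m

S_c ≈ 0.084 m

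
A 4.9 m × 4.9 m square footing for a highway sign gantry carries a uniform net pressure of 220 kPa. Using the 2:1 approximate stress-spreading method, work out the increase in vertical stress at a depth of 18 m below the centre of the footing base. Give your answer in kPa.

Δσ_z ≈ 10.1 kPa

By the 2:1 method the load spreads at 1 horizontal : 2 vertical, so at depth z the loaded area has grown by z in each plan dimension:
Δσ = qBL/((B+z)(L+z)) = 220×4.9×4.9/((4.9+18)(4.9+18)) = 10.073 kPa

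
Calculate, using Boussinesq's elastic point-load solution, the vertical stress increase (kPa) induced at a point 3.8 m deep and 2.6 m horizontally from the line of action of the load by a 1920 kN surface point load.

Boussinesq vertical stress below a point load on an elastic half-space:
Δσ_z = 3P/(2πz²) · [1 + (r/z)²]^(−5/2)
r/z = 2.6/3.8 = 0.68421; [1+(r/z)²]^(−5/2) = 0.38289.
Δσ_z = 3×1920/(2π×3.8²) × 0.38289 = 63.486 × 0.38289 = 24.31 kPa

Δσ_z ≈ 24.3 kPa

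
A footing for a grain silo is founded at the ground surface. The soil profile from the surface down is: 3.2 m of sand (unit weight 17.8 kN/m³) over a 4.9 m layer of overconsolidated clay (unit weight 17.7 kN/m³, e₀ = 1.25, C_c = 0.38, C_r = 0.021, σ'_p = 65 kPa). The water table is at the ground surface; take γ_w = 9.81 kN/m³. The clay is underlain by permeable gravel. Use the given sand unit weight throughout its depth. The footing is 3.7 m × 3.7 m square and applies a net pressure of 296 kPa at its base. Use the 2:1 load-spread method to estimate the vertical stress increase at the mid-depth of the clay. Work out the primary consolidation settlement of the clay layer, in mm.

S_c ≈ 129 mm

Mid-depth of clay below the ground surface: z = 3.2 + 4.9/2 = 5.65 m.
Total vertical stress at mid-clay: σ_v = 17.8×3.2 + 17.7×2.45 = 100.33 kPa.
Pore pressure: u = 9.81×(5.65 − 0) = 55.427 kPa.
Initial effective stress: σ'_0 = σ_v − u = 100.33 − 55.427 = 44.903 kPa.
Stress increase at mid-clay by the 2:1 spreading method:
Δσ = qBL/((B+z)(L+z)) = 296×3.7×3.7/((3.7+5.65)(3.7+5.65)) = 46.352 kPa
Final effective stress: σ'_f = 44.903 + 46.352 = 91.255 kPa.
σ'_f = 91.255 > σ'_p = 65 kPa, so the stress path crosses the preconsolidation pressure — recompression up to σ'_p, then virgin compression beyond:
S_c = H/(1+e₀)·[C_r·log₁₀(σ'_p/σ'_0) + C_c·log₁₀(σ'_f/σ'_p)]
    = 4.9/2.25 × [0.021×log₁₀(65/44.903) + 0.38×log₁₀(91.255/65)]
    = 2.1778 × [0.0033734 + 0.05599] = 0.1293 m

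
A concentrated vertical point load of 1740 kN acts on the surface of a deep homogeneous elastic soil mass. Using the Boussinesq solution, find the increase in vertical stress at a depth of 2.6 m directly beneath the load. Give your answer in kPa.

Boussinesq vertical stress below a point load on an elastic half-space:
Δσ_z = 3P/(2πz²) · [1 + (r/z)²]^(−5/2)
r/z = 0/2.6 = 0; [1+(r/z)²]^(−5/2) = 1.
Δσ_z = 3×1740/(2π×2.6²) × 1 = 122.9 × 1 = 122.9 kPa

Δσ_z ≈ 123 kPa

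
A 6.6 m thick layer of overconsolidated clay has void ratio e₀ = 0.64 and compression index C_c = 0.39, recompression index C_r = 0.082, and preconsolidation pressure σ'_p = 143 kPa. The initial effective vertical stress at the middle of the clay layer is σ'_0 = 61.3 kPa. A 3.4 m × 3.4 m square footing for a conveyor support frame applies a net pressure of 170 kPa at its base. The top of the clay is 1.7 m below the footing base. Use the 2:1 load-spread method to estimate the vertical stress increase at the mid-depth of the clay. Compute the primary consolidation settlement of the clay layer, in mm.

Mid-depth of clay below the footing base: z = 1.7 + 6.6/2 = 5 m.
Stress increase at mid-clay by the 2:1 spreading method:
Δσ = qBL/((B+z)(L+z)) = 170×3.4×3.4/((3.4+5)(3.4+5)) = 27.851 kPa
Final effective stress: σ'_f = 61.3 + 27.851 = 89.151 kPa.
σ'_f = 89.151 ≤ σ'_p = 143 kPa, so the clay remains overconsolidated and only the recompression index applies:
S_c = C_r·H/(1+e₀)·log₁₀(σ'_f/σ'_0) = 0.082×6.6/1.64×log₁₀(89.151/61.3)
    = 0.33 × 0.16267 = 0.05368 m

S_c ≈ 53.7 mm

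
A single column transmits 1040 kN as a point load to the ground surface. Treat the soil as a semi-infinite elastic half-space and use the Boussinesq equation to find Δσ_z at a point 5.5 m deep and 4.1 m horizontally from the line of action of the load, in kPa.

Boussinesq vertical stress below a point load on an elastic half-space:
Δσ_z = 3P/(2πz²) · [1 + (r/z)²]^(−5/2)
r/z = 4.1/5.5 = 0.74545; [1+(r/z)²]^(−5/2) = 0.33127.
Δσ_z = 3×1040/(2π×5.5²) × 0.33127 = 16.415 × 0.33127 = 5.438 kPa

Δσ_z ≈ 5.44 kPa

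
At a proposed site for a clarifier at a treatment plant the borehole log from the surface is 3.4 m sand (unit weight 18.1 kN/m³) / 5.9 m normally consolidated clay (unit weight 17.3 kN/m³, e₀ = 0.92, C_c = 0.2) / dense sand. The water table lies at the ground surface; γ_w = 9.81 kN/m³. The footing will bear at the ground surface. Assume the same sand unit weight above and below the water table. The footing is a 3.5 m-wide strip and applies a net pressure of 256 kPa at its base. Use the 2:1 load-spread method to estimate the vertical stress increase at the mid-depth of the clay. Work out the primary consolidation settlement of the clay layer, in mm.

Mid-depth of clay below the ground surface: z = 3.4 + 5.9/2 = 6.35 m.
Total vertical stress at mid-clay: σ_v = 18.1×3.4 + 17.3×2.95 = 112.58 kPa.
Pore pressure: u = 9.81×(6.35 − 0) = 62.294 kPa.
Initial effective stress: σ'_0 = σ_v − u = 112.58 − 62.294 = 50.286 kPa.
Stress increase at mid-clay by the 2:1 spreading method:
Δσ = qB/(B+z) = 256×3.5/(3.5+6.35) = 90.964 kPa
Final effective stress: σ'_f = σ'_0 + Δσ = 50.286 + 90.964 = 141.25 kPa.
Normally consolidated clay, so the full stress increment lies on the virgin compression line:
S_c = C_c·H/(1+e₀)·log₁₀(σ'_f/σ'_0) = 0.2×5.9/(1+0.92)×log₁₀(141.25/50.286)
    = 0.61458 × 0.44854 = 0.2757 m

S_c ≈ 276 mm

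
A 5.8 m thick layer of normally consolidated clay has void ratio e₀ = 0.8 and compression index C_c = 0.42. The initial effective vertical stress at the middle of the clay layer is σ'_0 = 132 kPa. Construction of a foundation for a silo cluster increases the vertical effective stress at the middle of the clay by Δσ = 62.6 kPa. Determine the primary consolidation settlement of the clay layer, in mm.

S_c ≈ 228 mm

Final effective stress: σ'_f = σ'_0 + Δσ = 132 + 62.6 = 194.6 kPa.
Normally consolidated clay, so the full stress increment lies on the virgin compression line:
S_c = C_c·H/(1+e₀)·log₁₀(σ'_f/σ'_0) = 0.42×5.8/(1+0.8)×log₁₀(194.6/132)
    = 1.3533 × 0.16857 = 0.2281 m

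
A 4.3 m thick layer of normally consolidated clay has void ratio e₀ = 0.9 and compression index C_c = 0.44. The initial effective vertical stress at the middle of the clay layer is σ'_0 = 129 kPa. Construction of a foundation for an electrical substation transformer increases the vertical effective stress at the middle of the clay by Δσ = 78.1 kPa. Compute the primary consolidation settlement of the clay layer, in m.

S_c ≈ 0.205 m

Final effective stress: σ'_f = σ'_0 + Δσ = 129 + 78.1 = 207.1 kPa.
Normally consolidated clay, so the full stress increment lies on the virgin compression line:
S_c = C_c·H/(1+e₀)·log₁₀(σ'_f/σ'_0) = 0.44×4.3/(1+0.9)×log₁₀(207.1/129)
    = 0.99579 × 0.20559 = 0.2047 m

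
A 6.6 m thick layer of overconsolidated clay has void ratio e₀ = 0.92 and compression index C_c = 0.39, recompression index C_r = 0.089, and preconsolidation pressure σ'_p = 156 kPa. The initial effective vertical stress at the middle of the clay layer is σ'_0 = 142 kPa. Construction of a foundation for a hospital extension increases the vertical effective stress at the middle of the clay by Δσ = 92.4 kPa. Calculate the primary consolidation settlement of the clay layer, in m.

S_c ≈ 0.25 m

Final effective stress: σ'_f = 142 + 92.4 = 234.4 kPa.
σ'_f = 234.4 > σ'_p = 156 kPa, so the stress path crosses the preconsolidation pressure — recompression up to σ'_p, then virgin compression beyond:
S_c = H/(1+e₀)·[C_r·log₁₀(σ'_p/σ'_0) + C_c·log₁₀(σ'_f/σ'_p)]
    = 6.6/1.92 × [0.089×log₁₀(156/142) + 0.39×log₁₀(234.4/156)]
    = 3.4375 × [0.0036344 + 0.068965] = 0.2496 m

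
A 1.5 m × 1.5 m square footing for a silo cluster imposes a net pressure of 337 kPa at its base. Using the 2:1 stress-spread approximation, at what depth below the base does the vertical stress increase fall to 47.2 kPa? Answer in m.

2:1 spreading — at depth z the loaded area has grown by z in each plan dimension:
qB²/(B+z)² = Δσ_z ⇒ z = B(√(q/Δσ_z) − 1) = 1.5×(√(337/47.2) − 1) = 2.508 m

z ≈ 2.51 m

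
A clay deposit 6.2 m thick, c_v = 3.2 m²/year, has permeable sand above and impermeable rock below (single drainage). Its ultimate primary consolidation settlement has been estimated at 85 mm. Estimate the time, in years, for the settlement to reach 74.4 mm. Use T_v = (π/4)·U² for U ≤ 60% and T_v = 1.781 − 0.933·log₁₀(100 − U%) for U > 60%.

Drainage path length: H_d = H = 6.2 m (single drainage).
U = S(t)/S_ult = 74.4/85 = 0.8753.
U > 60%: T_v = 1.781 − 0.933·log₁₀(100 − 87.529) = 0.75854.
t = T_v·H_d²/c_v = 0.75854×6.2²/3.2 = 9.112 years.

t ≈ 9.11 years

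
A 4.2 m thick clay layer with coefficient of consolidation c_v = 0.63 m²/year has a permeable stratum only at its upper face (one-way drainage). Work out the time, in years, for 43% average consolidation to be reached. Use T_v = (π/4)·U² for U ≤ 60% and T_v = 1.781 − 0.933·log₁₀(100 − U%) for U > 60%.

Drainage path length: H_d = H = 4.2 m (single drainage).
U ≤ 60%: T_v = (π/4)·U² = (π/4)×0.43² = 0.14522.
t = T_v·H_d²/c_v = 0.14522×4.2²/0.63 = 4.066 years.

t ≈ 4.07 years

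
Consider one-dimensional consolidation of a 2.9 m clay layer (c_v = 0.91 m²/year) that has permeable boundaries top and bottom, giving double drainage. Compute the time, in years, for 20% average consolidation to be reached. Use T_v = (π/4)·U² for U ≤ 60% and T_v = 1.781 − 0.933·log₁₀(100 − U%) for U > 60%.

t ≈ 0.0726 years

Drainage path length: H_d = H/2 = 1.45 m (double drainage).
U ≤ 60%: T_v = (π/4)·U² = (π/4)×0.2² = 0.031416.
t = T_v·H_d²/c_v = 0.031416×1.45²/0.91 = 0.07258 years.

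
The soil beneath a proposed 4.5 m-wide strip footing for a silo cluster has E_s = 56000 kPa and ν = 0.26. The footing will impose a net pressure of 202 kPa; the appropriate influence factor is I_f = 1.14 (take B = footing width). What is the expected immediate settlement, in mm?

S_e ≈ 17.3 mm

Immediate (elastic) settlement: S_e = q·B·(1−ν²)/E_s · I_f.
S_e = 202 × 4.5 × (1 − 0.26²) / 56000 × 1.14
    = 202 × 4.5 × 0.9324 / 56000 × 1.14
    = 0.01725 m = 17.25 mm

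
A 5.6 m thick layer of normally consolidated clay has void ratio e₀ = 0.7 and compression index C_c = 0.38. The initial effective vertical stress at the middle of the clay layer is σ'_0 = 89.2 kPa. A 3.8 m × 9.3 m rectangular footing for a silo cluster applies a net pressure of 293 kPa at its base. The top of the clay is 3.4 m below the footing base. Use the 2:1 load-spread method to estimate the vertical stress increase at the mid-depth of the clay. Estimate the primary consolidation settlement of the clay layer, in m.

S_c ≈ 0.304 m

Mid-depth of clay below the footing base: z = 3.4 + 5.6/2 = 6.2 m.
Stress increase at mid-clay by the 2:1 spreading method:
Δσ = qBL/((B+z)(L+z)) = 293×3.8×9.3/((3.8+6.2)(9.3+6.2)) = 66.804 kPa
Final effective stress: σ'_f = σ'_0 + Δσ = 89.2 + 66.804 = 156 kPa.
Normally consolidated clay, so the full stress increment lies on the virgin compression line:
S_c = C_c·H/(1+e₀)·log₁₀(σ'_f/σ'_0) = 0.38×5.6/(1+0.7)×log₁₀(156/89.2)
    = 1.2518 × 0.24276 = 0.3039 m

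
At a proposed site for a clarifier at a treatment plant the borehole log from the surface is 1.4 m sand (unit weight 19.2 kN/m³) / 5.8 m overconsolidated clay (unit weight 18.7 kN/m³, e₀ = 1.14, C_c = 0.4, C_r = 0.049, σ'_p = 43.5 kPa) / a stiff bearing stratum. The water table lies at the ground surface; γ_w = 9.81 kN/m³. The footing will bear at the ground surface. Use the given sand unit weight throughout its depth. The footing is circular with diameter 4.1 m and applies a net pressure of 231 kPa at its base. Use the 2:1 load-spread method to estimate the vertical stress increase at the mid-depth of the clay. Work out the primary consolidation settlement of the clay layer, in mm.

Mid-depth of clay below the ground surface: z = 1.4 + 5.8/2 = 4.3 m.
Total vertical stress at mid-clay: σ_v = 19.2×1.4 + 18.7×2.9 = 81.11 kPa.
Pore pressure: u = 9.81×(4.3 − 0) = 42.183 kPa.
Initial effective stress: σ'_0 = σ_v − u = 81.11 − 42.183 = 38.927 kPa.
Stress increase at mid-clay by the 2:1 spreading method:
Δσ ≈ qD²/(D+z)² = 231×4.1²/(4.1+4.3)² = 55.033 kPa
Final effective stress: σ'_f = 38.927 + 55.033 = 93.96 kPa.
σ'_f = 93.96 > σ'_p = 43.5 kPa, so the stress path crosses the preconsolidation pressure — recompression up to σ'_p, then virgin compression beyond:
S_c = H/(1+e₀)·[C_r·log₁₀(σ'_p/σ'_0) + C_c·log₁₀(σ'_f/σ'_p)]
    = 5.8/2.14 × [0.049×log₁₀(43.5/38.927) + 0.4×log₁₀(93.96/43.5)]
    = 2.7103 × [0.0023637 + 0.13378] = 0.369 m

S_c ≈ 369 mm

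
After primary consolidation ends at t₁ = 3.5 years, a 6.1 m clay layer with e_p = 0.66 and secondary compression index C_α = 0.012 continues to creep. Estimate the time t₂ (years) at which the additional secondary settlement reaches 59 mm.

S_s = C_α·H/(1+e_p)·log₁₀(t₂/t₁) ⇒ log₁₀(t₂/t₁) = S_s·(1+e_p)/(C_α·H).
log₁₀(t₂/t₁) = 0.059 × (1+0.66) / (0.012×6.1) = 1.338
t₂ = t₁ × 10^1.338 = 3.5 × 21.78 = 76.22 years

t₂ ≈ 76.2 years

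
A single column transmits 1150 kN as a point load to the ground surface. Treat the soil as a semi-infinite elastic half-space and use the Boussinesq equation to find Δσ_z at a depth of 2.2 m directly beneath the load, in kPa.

Δσ_z ≈ 113 kPa

Boussinesq vertical stress below a point load on an elastic half-space:
Δσ_z = 3P/(2πz²) · [1 + (r/z)²]^(−5/2)
r/z = 0/2.2 = 0; [1+(r/z)²]^(−5/2) = 1.
Δσ_z = 3×1150/(2π×2.2²) × 1 = 113.45 × 1 = 113.5 kPa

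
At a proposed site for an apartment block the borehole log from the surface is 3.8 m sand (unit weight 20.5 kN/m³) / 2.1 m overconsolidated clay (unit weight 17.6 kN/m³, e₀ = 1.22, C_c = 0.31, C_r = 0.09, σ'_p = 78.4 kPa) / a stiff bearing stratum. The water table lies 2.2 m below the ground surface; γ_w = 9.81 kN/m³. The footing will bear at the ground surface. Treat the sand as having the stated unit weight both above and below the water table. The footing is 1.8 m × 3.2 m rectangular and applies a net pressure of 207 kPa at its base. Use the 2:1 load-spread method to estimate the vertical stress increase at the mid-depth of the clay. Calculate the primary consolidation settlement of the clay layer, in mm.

S_c ≈ 25.3 mm

Mid-depth of clay below the ground surface: z = 3.8 + 2.1/2 = 4.85 m.
Total vertical stress at mid-clay: σ_v = 20.5×3.8 + 17.6×1.05 = 96.38 kPa.
Pore pressure: u = 9.81×(4.85 − 2.2) = 25.997 kPa.
Initial effective stress: σ'_0 = σ_v − u = 96.38 − 25.997 = 70.383 kPa.
Stress increase at mid-clay by the 2:1 spreading method:
Δσ = qBL/((B+z)(L+z)) = 207×1.8×3.2/((1.8+4.85)(3.2+4.85)) = 22.273 kPa
Final effective stress: σ'_f = 70.383 + 22.273 = 92.656 kPa.
σ'_f = 92.656 > σ'_p = 78.4 kPa, so the stress path crosses the preconsolidation pressure — recompression up to σ'_p, then virgin compression beyond:
S_c = H/(1+e₀)·[C_r·log₁₀(σ'_p/σ'_0) + C_c·log₁₀(σ'_f/σ'_p)]
    = 2.1/2.22 × [0.09×log₁₀(78.4/70.383) + 0.31×log₁₀(92.656/78.4)]
    = 0.94595 × [0.0042163 + 0.022493] = 0.02527 m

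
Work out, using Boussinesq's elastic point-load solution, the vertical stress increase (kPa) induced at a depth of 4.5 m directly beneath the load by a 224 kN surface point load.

Δσ_z ≈ 5.28 kPa

Boussinesq vertical stress below a point load on an elastic half-space:
Δσ_z = 3P/(2πz²) · [1 + (r/z)²]^(−5/2)
r/z = 0/4.5 = 0; [1+(r/z)²]^(−5/2) = 1.
Δσ_z = 3×224/(2π×4.5²) × 1 = 5.2816 × 1 = 5.282 kPa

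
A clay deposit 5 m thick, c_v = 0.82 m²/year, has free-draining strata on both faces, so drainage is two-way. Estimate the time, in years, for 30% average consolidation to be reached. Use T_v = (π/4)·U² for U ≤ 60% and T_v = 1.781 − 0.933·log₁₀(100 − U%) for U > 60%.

t ≈ 0.539 years

Drainage path length: H_d = H/2 = 2.5 m (double drainage).
U ≤ 60%: T_v = (π/4)·U² = (π/4)×0.3² = 0.070686.
t = T_v·H_d²/c_v = 0.070686×2.5²/0.82 = 0.5388 years.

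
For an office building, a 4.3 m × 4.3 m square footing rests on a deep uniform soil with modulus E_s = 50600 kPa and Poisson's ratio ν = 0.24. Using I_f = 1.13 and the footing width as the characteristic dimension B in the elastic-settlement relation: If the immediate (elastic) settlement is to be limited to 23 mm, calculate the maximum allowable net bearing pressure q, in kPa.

q ≈ 254 kPa

S_e = q·B·(1−ν²)/E_s · I_f  ⇒  q = S_e·E_s / (B·(1−ν²)·I_f).
q = 0.023 × 50600 / (4.3 × 0.9424 × 1.13) = 254.2 kPa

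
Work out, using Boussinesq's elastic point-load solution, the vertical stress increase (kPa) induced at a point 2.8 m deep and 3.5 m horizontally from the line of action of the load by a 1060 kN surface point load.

Boussinesq vertical stress below a point load on an elastic half-space:
Δσ_z = 3P/(2πz²) · [1 + (r/z)²]^(−5/2)
r/z = 3.5/2.8 = 1.25; [1+(r/z)²]^(−5/2) = 0.095135.
Δσ_z = 3×1060/(2π×2.8²) × 0.095135 = 64.555 × 0.095135 = 6.141 kPa

Δσ_z ≈ 6.14 kPa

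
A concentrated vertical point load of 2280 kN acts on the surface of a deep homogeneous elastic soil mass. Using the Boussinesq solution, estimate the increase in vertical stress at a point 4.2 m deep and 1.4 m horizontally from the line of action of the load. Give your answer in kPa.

Δσ_z ≈ 47.4 kPa

Boussinesq vertical stress below a point load on an elastic half-space:
Δσ_z = 3P/(2πz²) · [1 + (r/z)²]^(−5/2)
r/z = 1.4/4.2 = 0.33333; [1+(r/z)²]^(−5/2) = 0.76843.
Δσ_z = 3×2280/(2π×4.2²) × 0.76843 = 61.713 × 0.76843 = 47.42 kPa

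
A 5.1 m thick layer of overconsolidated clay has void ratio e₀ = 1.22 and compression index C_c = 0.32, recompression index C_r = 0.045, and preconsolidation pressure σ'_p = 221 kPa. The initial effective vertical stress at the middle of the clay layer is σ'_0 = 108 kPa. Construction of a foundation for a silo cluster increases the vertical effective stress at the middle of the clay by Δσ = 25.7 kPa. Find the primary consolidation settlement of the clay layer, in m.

Final effective stress: σ'_f = 108 + 25.7 = 133.7 kPa.
σ'_f = 133.7 ≤ σ'_p = 221 kPa, so the clay remains overconsolidated and only the recompression index applies:
S_c = C_r·H/(1+e₀)·log₁₀(σ'_f/σ'_0) = 0.045×5.1/2.22×log₁₀(133.7/108)
    = 0.10338 × 0.092708 = 0.009584 m

S_c ≈ 0.00958 m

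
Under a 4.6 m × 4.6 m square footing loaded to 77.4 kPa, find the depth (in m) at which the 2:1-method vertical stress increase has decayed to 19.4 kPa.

z ≈ 4.59 m

2:1 spreading — at depth z the loaded area has grown by z in each plan dimension:
qB²/(B+z)² = Δσ_z ⇒ z = B(√(q/Δσ_z) − 1) = 4.6×(√(77.4/19.4) − 1) = 4.588 m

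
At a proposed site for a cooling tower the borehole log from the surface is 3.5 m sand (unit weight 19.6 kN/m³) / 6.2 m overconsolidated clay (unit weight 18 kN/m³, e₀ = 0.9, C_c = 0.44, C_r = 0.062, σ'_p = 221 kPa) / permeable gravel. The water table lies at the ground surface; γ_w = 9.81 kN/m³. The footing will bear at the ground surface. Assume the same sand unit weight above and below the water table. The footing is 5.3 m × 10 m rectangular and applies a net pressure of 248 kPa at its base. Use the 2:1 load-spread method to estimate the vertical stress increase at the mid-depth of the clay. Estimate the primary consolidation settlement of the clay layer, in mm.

S_c ≈ 65.8 mm

Mid-depth of clay below the ground surface: z = 3.5 + 6.2/2 = 6.6 m.
Total vertical stress at mid-clay: σ_v = 19.6×3.5 + 18×3.1 = 124.4 kPa.
Pore pressure: u = 9.81×(6.6 − 0) = 64.746 kPa.
Initial effective stress: σ'_0 = σ_v − u = 124.4 − 64.746 = 59.654 kPa.
Stress increase at mid-clay by the 2:1 spreading method:
Δσ = qBL/((B+z)(L+z)) = 248×5.3×10/((5.3+6.6)(10+6.6)) = 66.538 kPa
Final effective stress: σ'_f = 59.654 + 66.538 = 126.19 kPa.
σ'_f = 126.19 ≤ σ'_p = 221 kPa, so the clay remains overconsolidated and only the recompression index applies:
S_c = C_r·H/(1+e₀)·log₁₀(σ'_f/σ'_0) = 0.062×6.2/1.9×log₁₀(126.19/59.654)
    = 0.20232 × 0.32539 = 0.06583 m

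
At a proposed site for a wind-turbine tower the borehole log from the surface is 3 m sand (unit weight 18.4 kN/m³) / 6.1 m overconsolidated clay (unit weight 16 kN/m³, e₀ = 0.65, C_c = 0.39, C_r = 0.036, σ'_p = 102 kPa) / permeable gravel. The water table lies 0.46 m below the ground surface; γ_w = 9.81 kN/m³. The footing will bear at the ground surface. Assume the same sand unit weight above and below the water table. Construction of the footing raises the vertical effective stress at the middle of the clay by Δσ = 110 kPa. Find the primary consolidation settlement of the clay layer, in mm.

S_c ≈ 321 mm

Mid-depth of clay below the ground surface: z = 3 + 6.1/2 = 6.05 m.
Total vertical stress at mid-clay: σ_v = 18.4×3 + 16×3.05 = 104 kPa.
Pore pressure: u = 9.81×(6.05 − 0.46) = 54.838 kPa.
Initial effective stress: σ'_0 = σ_v − u = 104 − 54.838 = 49.162 kPa.
Final effective stress: σ'_f = 49.162 + 110 = 159.16 kPa.
σ'_f = 159.16 > σ'_p = 102 kPa, so the stress path crosses the preconsolidation pressure — recompression up to σ'_p, then virgin compression beyond:
S_c = H/(1+e₀)·[C_r·log₁₀(σ'_p/σ'_0) + C_c·log₁₀(σ'_f/σ'_p)]
    = 6.1/1.65 × [0.036×log₁₀(102/49.162) + 0.39×log₁₀(159.16/102)]
    = 3.697 × [0.011411 + 0.075361] = 0.3208 m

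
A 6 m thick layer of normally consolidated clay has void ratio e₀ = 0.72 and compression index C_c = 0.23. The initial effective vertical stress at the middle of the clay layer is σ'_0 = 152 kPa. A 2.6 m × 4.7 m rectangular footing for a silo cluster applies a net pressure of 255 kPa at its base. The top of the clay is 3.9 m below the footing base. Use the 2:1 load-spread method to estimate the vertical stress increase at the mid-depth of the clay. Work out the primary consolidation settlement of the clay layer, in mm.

S_c ≈ 59.5 mm

Mid-depth of clay below the footing base: z = 3.9 + 6/2 = 6.9 m.
Stress increase at mid-clay by the 2:1 spreading method:
Δσ = qBL/((B+z)(L+z)) = 255×2.6×4.7/((2.6+6.9)(4.7+6.9)) = 28.277 kPa
Final effective stress: σ'_f = σ'_0 + Δσ = 152 + 28.277 = 180.28 kPa.
Normally consolidated clay, so the full stress increment lies on the virgin compression line:
S_c = C_c·H/(1+e₀)·log₁₀(σ'_f/σ'_0) = 0.23×6/(1+0.72)×log₁₀(180.28/152)
    = 0.80233 × 0.074104 = 0.05946 m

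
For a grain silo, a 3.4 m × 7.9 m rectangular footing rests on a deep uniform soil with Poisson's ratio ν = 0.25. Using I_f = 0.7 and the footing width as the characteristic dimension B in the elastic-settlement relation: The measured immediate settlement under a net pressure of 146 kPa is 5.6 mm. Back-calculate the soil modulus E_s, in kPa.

S_e = q·B·(1−ν²)/E_s · I_f  ⇒  E_s = q·B·(1−ν²)·I_f / S_e.
E_s = 146 × 3.4 × 0.9375 × 0.7 / 0.0056 = 58170 kPa

E_s ≈ 58200 kPa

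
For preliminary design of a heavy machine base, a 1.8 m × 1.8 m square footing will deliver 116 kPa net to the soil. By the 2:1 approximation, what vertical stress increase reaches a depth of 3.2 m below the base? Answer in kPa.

By the 2:1 method the load spreads at 1 horizontal : 2 vertical, so at depth z the loaded area has grown by z in each plan dimension:
Δσ = qBL/((B+z)(L+z)) = 116×1.8×1.8/((1.8+3.2)(1.8+3.2)) = 15.034 kPa

Δσ_z ≈ 15 kPa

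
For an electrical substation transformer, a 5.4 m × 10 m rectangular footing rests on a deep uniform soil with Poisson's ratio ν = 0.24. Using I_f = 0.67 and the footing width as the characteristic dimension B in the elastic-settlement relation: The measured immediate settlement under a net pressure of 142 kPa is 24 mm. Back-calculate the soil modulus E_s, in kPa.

S_e = q·B·(1−ν²)/E_s · I_f  ⇒  E_s = q·B·(1−ν²)·I_f / S_e.
E_s = 142 × 5.4 × 0.9424 × 0.67 / 0.024 = 20170 kPa

E_s ≈ 20200 kPa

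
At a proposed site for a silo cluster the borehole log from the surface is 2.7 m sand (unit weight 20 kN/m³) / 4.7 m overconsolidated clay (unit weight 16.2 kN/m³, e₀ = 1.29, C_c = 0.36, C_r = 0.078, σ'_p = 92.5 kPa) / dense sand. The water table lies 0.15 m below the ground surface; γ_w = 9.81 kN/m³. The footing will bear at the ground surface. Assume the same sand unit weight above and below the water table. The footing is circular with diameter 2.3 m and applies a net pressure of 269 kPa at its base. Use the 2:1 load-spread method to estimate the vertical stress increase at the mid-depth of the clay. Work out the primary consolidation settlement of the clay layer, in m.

S_c ≈ 0.0326 m

Mid-depth of clay below the ground surface: z = 2.7 + 4.7/2 = 5.05 m.
Total vertical stress at mid-clay: σ_v = 20×2.7 + 16.2×2.35 = 92.07 kPa.
Pore pressure: u = 9.81×(5.05 − 0.15) = 48.069 kPa.
Initial effective stress: σ'_0 = σ_v − u = 92.07 − 48.069 = 44.001 kPa.
Stress increase at mid-clay by the 2:1 spreading method:
Δσ ≈ qD²/(D+z)² = 269×2.3²/(2.3+5.05)² = 26.341 kPa
Final effective stress: σ'_f = 44.001 + 26.341 = 70.342 kPa.
σ'_f = 70.342 ≤ σ'_p = 92.5 kPa, so the clay remains overconsolidated and only the recompression index applies:
S_c = C_r·H/(1+e₀)·log₁₀(σ'_f/σ'_0) = 0.078×4.7/2.29×log₁₀(70.342/44.001)
    = 0.16009 × 0.20375 = 0.03262 m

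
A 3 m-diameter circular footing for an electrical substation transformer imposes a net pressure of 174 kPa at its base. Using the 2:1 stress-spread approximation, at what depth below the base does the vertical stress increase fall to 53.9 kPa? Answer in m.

2:1 spreading — at depth z the loaded area has grown by z in each plan dimension:
qD²/(D+z)² = Δσ_z ⇒ z = D(√(q/Δσ_z) − 1) = 3×(√(174/53.9) − 1) = 2.39 m

z ≈ 2.39 m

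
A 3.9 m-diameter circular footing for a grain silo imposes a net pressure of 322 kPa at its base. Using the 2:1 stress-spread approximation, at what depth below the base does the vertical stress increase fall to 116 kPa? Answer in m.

z ≈ 2.6 m

2:1 spreading — at depth z the loaded area has grown by z in each plan dimension:
qD²/(D+z)² = Δσ_z ⇒ z = D(√(q/Δσ_z) − 1) = 3.9×(√(322/116) − 1) = 2.598 m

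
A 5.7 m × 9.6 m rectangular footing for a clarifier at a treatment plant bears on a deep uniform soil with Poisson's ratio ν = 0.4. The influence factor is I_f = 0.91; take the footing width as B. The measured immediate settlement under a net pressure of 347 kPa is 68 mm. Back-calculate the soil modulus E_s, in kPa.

E_s ≈ 22200 kPa

S_e = q·B·(1−ν²)/E_s · I_f  ⇒  E_s = q·B·(1−ν²)·I_f / S_e.
E_s = 347 × 5.7 × 0.84 × 0.91 / 0.068 = 22230 kPa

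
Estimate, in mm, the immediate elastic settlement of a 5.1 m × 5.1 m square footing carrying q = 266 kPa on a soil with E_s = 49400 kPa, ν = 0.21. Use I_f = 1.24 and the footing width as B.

S_e ≈ 32.6 mm

Immediate (elastic) settlement: S_e = q·B·(1−ν²)/E_s · I_f.
S_e = 266 × 5.1 × (1 − 0.21²) / 49400 × 1.24
    = 266 × 5.1 × 0.9559 / 49400 × 1.24
    = 0.03255 m = 32.55 mm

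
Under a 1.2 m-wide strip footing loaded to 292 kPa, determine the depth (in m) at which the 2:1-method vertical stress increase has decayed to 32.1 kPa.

2:1 spreading — at depth z the loaded area has grown by z in each plan dimension:
qB/(B+z) = Δσ_z ⇒ z = qB/Δσ_z − B = 292×1.2/32.1 − 1.2 = 9.716 m

z ≈ 9.72 m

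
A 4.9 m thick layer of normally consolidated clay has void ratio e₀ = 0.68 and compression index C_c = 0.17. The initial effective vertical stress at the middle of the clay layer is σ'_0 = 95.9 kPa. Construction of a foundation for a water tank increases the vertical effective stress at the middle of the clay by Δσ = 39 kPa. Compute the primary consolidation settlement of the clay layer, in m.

Final effective stress: σ'_f = σ'_0 + Δσ = 95.9 + 39 = 134.9 kPa.
Normally consolidated clay, so the full stress increment lies on the virgin compression line:
S_c = C_c·H/(1+e₀)·log₁₀(σ'_f/σ'_0) = 0.17×4.9/(1+0.68)×log₁₀(134.9/95.9)
    = 0.49583 × 0.14819 = 0.07348 m

S_c ≈ 0.0735 m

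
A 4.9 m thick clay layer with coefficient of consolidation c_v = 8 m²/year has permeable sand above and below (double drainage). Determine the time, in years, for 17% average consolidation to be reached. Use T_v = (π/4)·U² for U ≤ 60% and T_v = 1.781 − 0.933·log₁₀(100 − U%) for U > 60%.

t ≈ 0.017 years

Drainage path length: H_d = H/2 = 2.45 m (double drainage).
U ≤ 60%: T_v = (π/4)·U² = (π/4)×0.17² = 0.022698.
t = T_v·H_d²/c_v = 0.022698×2.45²/8 = 0.01703 years.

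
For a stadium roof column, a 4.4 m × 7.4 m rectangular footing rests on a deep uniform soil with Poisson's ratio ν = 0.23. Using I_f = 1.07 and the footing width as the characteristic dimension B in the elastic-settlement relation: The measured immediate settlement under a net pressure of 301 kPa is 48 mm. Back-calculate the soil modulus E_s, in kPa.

E_s ≈ 28000 kPa

S_e = q·B·(1−ν²)/E_s · I_f  ⇒  E_s = q·B·(1−ν²)·I_f / S_e.
E_s = 301 × 4.4 × 0.9471 × 1.07 / 0.048 = 27960 kPa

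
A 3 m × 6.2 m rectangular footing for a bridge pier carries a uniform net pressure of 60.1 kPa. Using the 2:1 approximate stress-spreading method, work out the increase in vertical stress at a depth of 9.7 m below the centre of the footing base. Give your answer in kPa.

Δσ_z ≈ 5.54 kPa

By the 2:1 method the load spreads at 1 horizontal : 2 vertical, so at depth z the loaded area has grown by z in each plan dimension:
Δσ = qBL/((B+z)(L+z)) = 60.1×3×6.2/((3+9.7)(6.2+9.7)) = 5.5359 kPa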